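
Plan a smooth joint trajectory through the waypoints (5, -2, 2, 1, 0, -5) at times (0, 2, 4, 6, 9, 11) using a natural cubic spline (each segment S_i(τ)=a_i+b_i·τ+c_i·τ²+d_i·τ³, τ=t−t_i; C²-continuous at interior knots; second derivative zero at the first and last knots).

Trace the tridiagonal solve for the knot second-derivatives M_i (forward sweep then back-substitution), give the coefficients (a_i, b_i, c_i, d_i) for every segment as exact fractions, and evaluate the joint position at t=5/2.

  seg 0: a=5 b=-3980/771 c=0 d=2563/6168
  seg 1: a=-2 b=-271/1542 c=2563/1028 d=-2167/3084
  seg 2: a=2 b=2105/1542 c=-1771/1028 d=2437/6168
  seg 3: a=1 b=-605/771 c=333/514 d=-767/4626
  seg 4: a=0 b=-2119/1542 c=-217/257 d=217/1542
S(5/2) = -12767/8224

Δ: Δ0=-7/2, Δ1=2, Δ2=-1/2, Δ3=-1/3, Δ4=-5/2
row 1: diag=8, rhs=33; c'=1/4, d'=33/8
row 2: denom=8−2·1/4=15/2; d'=(-15−2·33/8)/(15/2)=-31/10
row 3: denom=10−2·4/15=142/15; d'=(1−2·-31/10)/(142/15)=54/71
row 4: denom=10−3·45/142=1285/142; d'=(-13−3·54/71)/(1285/142)=-434/257
back: M4=-434/257
back: M3=54/71−45/142·-434/257=333/257
back: M2=-31/10−4/15·333/257=-1771/514
back: M1=33/8−1/4·-1771/514=2563/514
M: M0=0, M1=2563/514, M2=-1771/514, M3=333/257, M4=-434/257, M5=0
seg 0: a=5, c=M0/2=0, d=(M1−M0)/(6·2)=2563/6168, b=Δ0−h0·(2M0+M1)/6=-3980/771
seg 1: a=-2, c=M1/2=2563/1028, d=(M2−M1)/(6·2)=-2167/3084, b=Δ1−h1·(2M1+M2)/6=-271/1542
seg 2: a=2, c=M2/2=-1771/1028, d=(M3−M2)/(6·2)=2437/6168, b=Δ2−h2·(2M2+M3)/6=2105/1542
seg 3: a=1, c=M3/2=333/514, d=(M4−M3)/(6·3)=-767/4626, b=Δ3−h3·(2M3+M4)/6=-605/771
seg 4: a=0, c=M4/2=-217/257, d=(M5−M4)/(6·2)=217/1542, b=Δ4−h4·(2M4+M5)/6=-2119/1542
t_q=5/2 → seg 1, τ=1/2; S=-2+-271/1542·τ+2563/1028·τ²+-2167/3084·τ³=-12767/8224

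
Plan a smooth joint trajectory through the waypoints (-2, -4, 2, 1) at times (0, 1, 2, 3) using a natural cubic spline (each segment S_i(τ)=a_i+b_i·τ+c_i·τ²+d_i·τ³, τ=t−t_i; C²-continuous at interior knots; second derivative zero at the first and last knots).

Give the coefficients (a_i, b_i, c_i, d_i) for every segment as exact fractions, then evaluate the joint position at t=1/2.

  seg 0: a=-2 b=-23/5 c=0 d=13/5
  seg 1: a=-4 b=16/5 c=39/5 d=-5
  seg 2: a=2 b=19/5 c=-36/5 d=12/5
S(1/2) = -159/40

Δ: Δ0=-2, Δ1=6, Δ2=-1
row 1: diag=4, rhs=48; c'=1/4, d'=12
row 2: denom=4−1·1/4=15/4; d'=(-42−1·12)/(15/4)=-72/5
back: M2=-72/5
back: M1=12−1/4·-72/5=78/5
M: M0=0, M1=78/5, M2=-72/5, M3=0
seg 0: a=-2, c=M0/2=0, d=(M1−M0)/(6·1)=13/5, b=Δ0−h0·(2M0+M1)/6=-23/5
seg 1: a=-4, c=M1/2=39/5, d=(M2−M1)/(6·1)=-5, b=Δ1−h1·(2M1+M2)/6=16/5
seg 2: a=2, c=M2/2=-36/5, d=(M3−M2)/(6·1)=12/5, b=Δ2−h2·(2M2+M3)/6=19/5
t_q=1/2 → seg 0, τ=1/2; S=-2+-23/5·τ+0·τ²+13/5·τ³=-159/40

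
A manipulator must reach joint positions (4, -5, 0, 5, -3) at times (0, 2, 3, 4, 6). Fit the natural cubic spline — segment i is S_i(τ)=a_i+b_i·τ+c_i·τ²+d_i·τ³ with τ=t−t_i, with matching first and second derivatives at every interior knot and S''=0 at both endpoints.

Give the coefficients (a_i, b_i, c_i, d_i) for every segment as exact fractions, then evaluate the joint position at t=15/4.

  seg 0: a=4 b=-1013/132 c=0 d=419/528
  seg 1: a=-5 b=61/33 c=419/88 d=-425/264
  seg 2: a=0 b=157/24 c=-3/44 d=-389/264
  seg 3: a=5 b=131/66 c=-395/88 d=395/528
S(15/4) = 23915/5632

Δ: Δ0=-9/2, Δ1=5, Δ2=5, Δ3=-4
row 1: diag=6, rhs=57; c'=1/6, d'=19/2
row 2: denom=4−1·1/6=23/6; d'=(0−1·19/2)/(23/6)=-57/23
row 3: denom=6−1·6/23=132/23; d'=(-54−1·-57/23)/(132/23)=-395/44
back: M3=-395/44
back: M2=-57/23−6/23·-395/44=-3/22
back: M1=19/2−1/6·-3/22=419/44
M: M0=0, M1=419/44, M2=-3/22, M3=-395/44, M4=0
seg 0: a=4, c=M0/2=0, d=(M1−M0)/(6·2)=419/528, b=Δ0−h0·(2M0+M1)/6=-1013/132
seg 1: a=-5, c=M1/2=419/88, d=(M2−M1)/(6·1)=-425/264, b=Δ1−h1·(2M1+M2)/6=61/33
seg 2: a=0, c=M2/2=-3/44, d=(M3−M2)/(6·1)=-389/264, b=Δ2−h2·(2M2+M3)/6=157/24
seg 3: a=5, c=M3/2=-395/88, d=(M4−M3)/(6·2)=395/528, b=Δ3−h3·(2M3+M4)/6=131/66
t_q=15/4 → seg 2, τ=3/4; S=0+157/24·τ+-3/44·τ²+-389/264·τ³=23915/5632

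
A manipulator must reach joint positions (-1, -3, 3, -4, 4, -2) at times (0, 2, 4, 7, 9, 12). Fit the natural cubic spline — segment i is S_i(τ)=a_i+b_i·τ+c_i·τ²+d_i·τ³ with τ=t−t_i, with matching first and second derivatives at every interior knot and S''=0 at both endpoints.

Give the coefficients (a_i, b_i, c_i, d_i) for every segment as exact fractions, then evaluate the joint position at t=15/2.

Δ: Δ0=-1, Δ1=3, Δ2=-7/3, Δ3=4, Δ4=-2
row 1: diag=8, rhs=24; c'=1/4, d'=3
row 2: denom=10−2·1/4=19/2; d'=(-32−2·3)/(19/2)=-4
row 3: denom=10−3·6/19=172/19; d'=(38−3·-4)/(172/19)=475/86
row 4: denom=10−2·19/86=411/43; d'=(-36−2·475/86)/(411/43)=-2023/411
back: M4=-2023/411
back: M3=475/86−19/86·-2023/411=2717/411
back: M2=-4−6/19·2717/411=-834/137
back: M1=3−1/4·-834/137=1239/274
M: M0=0, M1=1239/274, M2=-834/137, M3=2717/411, M4=-2023/411, M5=0
seg 0: a=-1, c=M0/2=0, d=(M1−M0)/(6·2)=413/1096, b=Δ0−h0·(2M0+M1)/6=-687/274
seg 1: a=-3, c=M1/2=1239/548, d=(M2−M1)/(6·2)=-969/1096, b=Δ1−h1·(2M1+M2)/6=276/137
seg 2: a=3, c=M2/2=-417/137, d=(M3−M2)/(6·3)=5219/7398, b=Δ2−h2·(2M2+M3)/6=123/274
seg 3: a=-4, c=M3/2=2717/822, d=(M4−M3)/(6·2)=-395/411, b=Δ3−h3·(2M3+M4)/6=169/137
seg 4: a=4, c=M4/2=-2023/822, d=(M5−M4)/(6·3)=2023/7398, b=Δ4−h4·(2M4+M5)/6=1201/411
t_q=15/2 → seg 3, τ=1/2; S=-4+169/137·τ+2717/822·τ²+-395/411·τ³=-1467/548

  seg 0: a=-1 b=-687/274 c=0 d=413/1096
  seg 1: a=-3 b=276/137 c=1239/548 d=-969/1096
  seg 2: a=3 b=123/274 c=-417/137 d=5219/7398
  seg 3: a=-4 b=169/137 c=2717/822 d=-395/411
  seg 4: a=4 b=1201/411 c=-2023/822 d=2023/7398
S(15/2) = -1467/548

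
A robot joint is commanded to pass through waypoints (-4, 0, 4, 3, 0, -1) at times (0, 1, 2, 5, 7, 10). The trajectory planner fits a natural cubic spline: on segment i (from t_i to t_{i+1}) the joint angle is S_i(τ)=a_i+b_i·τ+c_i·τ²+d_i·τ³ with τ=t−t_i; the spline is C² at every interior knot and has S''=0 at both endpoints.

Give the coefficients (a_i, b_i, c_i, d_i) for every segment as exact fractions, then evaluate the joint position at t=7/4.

Δ: Δ0=4, Δ1=4, Δ2=-1/3, Δ3=-3/2, Δ4=-1/3
row 1: diag=4, rhs=0; c'=1/4, d'=0
row 2: denom=8−1·1/4=31/4; d'=(-26−1·0)/(31/4)=-104/31
row 3: denom=10−3·12/31=274/31; d'=(-7−3·-104/31)/(274/31)=95/274
row 4: denom=10−2·31/137=1308/137; d'=(7−2·95/274)/(1308/137)=72/109
back: M4=72/109
back: M3=95/274−31/137·72/109=43/218
back: M2=-104/31−12/31·43/218=-374/109
back: M1=0−1/4·-374/109=187/218
M: M0=0, M1=187/218, M2=-374/109, M3=43/218, M4=72/109, M5=0
seg 0: a=-4, c=M0/2=0, d=(M1−M0)/(6·1)=187/1308, b=Δ0−h0·(2M0+M1)/6=5045/1308
seg 1: a=0, c=M1/2=187/436, d=(M2−M1)/(6·1)=-935/1308, b=Δ1−h1·(2M1+M2)/6=2803/654
seg 2: a=4, c=M2/2=-187/109, d=(M3−M2)/(6·3)=791/3924, b=Δ2−h2·(2M2+M3)/6=3923/1308
seg 3: a=3, c=M3/2=43/436, d=(M4−M3)/(6·2)=101/2616, b=Δ3−h3·(2M3+M4)/6=-1211/654
seg 4: a=0, c=M4/2=36/109, d=(M5−M4)/(6·3)=-4/109, b=Δ4−h4·(2M4+M5)/6=-325/327
t_q=7/4 → seg 1, τ=3/4; S=0+2803/654·τ+187/436·τ²+-935/1308·τ³=88013/27904

  seg 0: a=-4 b=5045/1308 c=0 d=187/1308
  seg 1: a=0 b=2803/654 c=187/436 d=-935/1308
  seg 2: a=4 b=3923/1308 c=-187/109 d=791/3924
  seg 3: a=3 b=-1211/654 c=43/436 d=101/2616
  seg 4: a=0 b=-325/327 c=36/109 d=-4/109
S(7/4) = 88013/27904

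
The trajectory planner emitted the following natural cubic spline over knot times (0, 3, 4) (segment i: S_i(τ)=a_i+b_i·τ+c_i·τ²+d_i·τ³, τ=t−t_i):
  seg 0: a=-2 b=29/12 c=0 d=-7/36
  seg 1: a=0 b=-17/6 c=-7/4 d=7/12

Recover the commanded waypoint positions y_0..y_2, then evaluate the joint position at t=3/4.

y_0=-2 y_1=0 y_2=-4
S(3/4) = -69/256

y_0 = S_0(0) = a_0 = -2
y_1 = S_1(0) = a_1 = 0
y_2 = S_1(1) = -4
t_q=3/4 is in segment 0 (τ=3/4); S_0(τ)=-69/256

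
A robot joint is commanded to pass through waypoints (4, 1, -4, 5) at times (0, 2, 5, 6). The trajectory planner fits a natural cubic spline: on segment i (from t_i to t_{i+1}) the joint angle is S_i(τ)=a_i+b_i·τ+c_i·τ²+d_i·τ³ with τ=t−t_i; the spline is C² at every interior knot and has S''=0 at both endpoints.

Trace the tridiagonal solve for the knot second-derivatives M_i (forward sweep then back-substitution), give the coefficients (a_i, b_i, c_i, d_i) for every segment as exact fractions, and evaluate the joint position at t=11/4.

  seg 0: a=4 b=-239/426 c=0 d=-50/213
  seg 1: a=1 b=-1439/426 c=-100/71 d=281/426
  seg 2: a=-4 b=1274/213 c=643/142 d=-643/426
S(11/4) = -18607/9088

Δ: Δ0=-3/2, Δ1=-5/3, Δ2=9
row 1: diag=10, rhs=-1; c'=3/10, d'=-1/10
row 2: denom=8−3·3/10=71/10; d'=(64−3·-1/10)/(71/10)=643/71
back: M2=643/71
back: M1=-1/10−3/10·643/71=-200/71
M: M0=0, M1=-200/71, M2=643/71, M3=0
seg 0: a=4, c=M0/2=0, d=(M1−M0)/(6·2)=-50/213, b=Δ0−h0·(2M0+M1)/6=-239/426
seg 1: a=1, c=M1/2=-100/71, d=(M2−M1)/(6·3)=281/426, b=Δ1−h1·(2M1+M2)/6=-1439/426
seg 2: a=-4, c=M2/2=643/142, d=(M3−M2)/(6·1)=-643/426, b=Δ2−h2·(2M2+M3)/6=1274/213
t_q=11/4 → seg 1, τ=3/4; S=1+-1439/426·τ+-100/71·τ²+281/426·τ³=-18607/9088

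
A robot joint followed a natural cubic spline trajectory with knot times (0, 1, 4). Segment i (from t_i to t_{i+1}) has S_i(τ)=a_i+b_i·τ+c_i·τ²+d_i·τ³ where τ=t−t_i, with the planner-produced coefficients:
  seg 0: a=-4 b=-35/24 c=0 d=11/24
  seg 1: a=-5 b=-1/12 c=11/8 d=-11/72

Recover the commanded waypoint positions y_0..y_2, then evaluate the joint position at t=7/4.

y_0=-4 y_1=-5 y_2=3
S(7/4) = -2229/512

y_0 = S_0(0) = a_0 = -4
y_1 = S_1(0) = a_1 = -5
y_2 = S_1(3) = 3
t_q=7/4 is in segment 1 (τ=3/4); S_1(τ)=-2229/512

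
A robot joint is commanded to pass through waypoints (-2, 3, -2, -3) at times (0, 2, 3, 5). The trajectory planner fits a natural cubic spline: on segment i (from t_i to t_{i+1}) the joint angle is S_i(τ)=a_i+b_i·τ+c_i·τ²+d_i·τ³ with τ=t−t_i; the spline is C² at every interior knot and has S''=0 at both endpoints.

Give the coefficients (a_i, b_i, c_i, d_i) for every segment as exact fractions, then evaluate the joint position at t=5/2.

  seg 0: a=-2 b=373/70 c=0 d=-99/140
  seg 1: a=3 b=-221/70 c=-297/70 d=12/5
  seg 2: a=-2 b=-311/70 c=207/70 d=-69/140
S(5/2) = 37/56

Δ: Δ0=5/2, Δ1=-5, Δ2=-1/2
row 1: diag=6, rhs=-45; c'=1/6, d'=-15/2
row 2: denom=6−1·1/6=35/6; d'=(27−1·-15/2)/(35/6)=207/35
back: M2=207/35
back: M1=-15/2−1/6·207/35=-297/35
M: M0=0, M1=-297/35, M2=207/35, M3=0
seg 0: a=-2, c=M0/2=0, d=(M1−M0)/(6·2)=-99/140, b=Δ0−h0·(2M0+M1)/6=373/70
seg 1: a=3, c=M1/2=-297/70, d=(M2−M1)/(6·1)=12/5, b=Δ1−h1·(2M1+M2)/6=-221/70
seg 2: a=-2, c=M2/2=207/70, d=(M3−M2)/(6·2)=-69/140, b=Δ2−h2·(2M2+M3)/6=-311/70
t_q=5/2 → seg 1, τ=1/2; S=3+-221/70·τ+-297/70·τ²+12/5·τ³=37/56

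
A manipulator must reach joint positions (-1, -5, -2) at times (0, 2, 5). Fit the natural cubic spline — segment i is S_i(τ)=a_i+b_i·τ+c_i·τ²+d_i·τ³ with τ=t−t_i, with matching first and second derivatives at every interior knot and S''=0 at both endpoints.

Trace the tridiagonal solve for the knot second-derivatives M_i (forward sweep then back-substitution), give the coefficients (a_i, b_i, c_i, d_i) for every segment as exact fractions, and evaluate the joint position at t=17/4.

  seg 0: a=-1 b=-13/5 c=0 d=3/20
  seg 1: a=-5 b=-4/5 c=9/10 d=-1/10
S(17/4) = -433/128

Δ: Δ0=-2, Δ1=1
row 1: diag=10, rhs=18; c'=3/10, d'=9/5
back: M1=9/5
M: M0=0, M1=9/5, M2=0
seg 0: a=-1, c=M0/2=0, d=(M1−M0)/(6·2)=3/20, b=Δ0−h0·(2M0+M1)/6=-13/5
seg 1: a=-5, c=M1/2=9/10, d=(M2−M1)/(6·3)=-1/10, b=Δ1−h1·(2M1+M2)/6=-4/5
t_q=17/4 → seg 1, τ=9/4; S=-5+-4/5·τ+9/10·τ²+-1/10·τ³=-433/128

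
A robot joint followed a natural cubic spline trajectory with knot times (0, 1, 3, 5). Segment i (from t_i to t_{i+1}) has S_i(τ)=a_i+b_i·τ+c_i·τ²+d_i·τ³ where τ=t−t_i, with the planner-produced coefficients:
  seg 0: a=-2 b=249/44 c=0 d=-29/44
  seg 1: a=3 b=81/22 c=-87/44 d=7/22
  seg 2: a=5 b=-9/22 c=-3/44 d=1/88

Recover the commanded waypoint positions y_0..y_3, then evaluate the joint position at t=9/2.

y_0 = S_0(0) = a_0 = -2
y_1 = S_1(0) = a_1 = 3
y_2 = S_2(0) = a_2 = 5
y_3 = S_2(2) = 4
t_q=9/2 is in segment 2 (τ=3/2); S_2(τ)=3007/704

y_0=-2 y_1=3 y_2=5 y_3=4
S(9/2) = 3007/704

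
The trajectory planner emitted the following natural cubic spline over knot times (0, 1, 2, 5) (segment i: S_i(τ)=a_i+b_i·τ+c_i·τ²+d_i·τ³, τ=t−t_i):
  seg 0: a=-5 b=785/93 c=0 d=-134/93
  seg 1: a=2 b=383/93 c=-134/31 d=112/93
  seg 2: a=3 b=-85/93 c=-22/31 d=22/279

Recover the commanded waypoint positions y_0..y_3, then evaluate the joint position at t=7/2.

y_0=-5 y_1=2 y_2=3 y_3=-4
S(7/2) = 37/124

y_0 = S_0(0) = a_0 = -5
y_1 = S_1(0) = a_1 = 2
y_2 = S_2(0) = a_2 = 3
y_3 = S_2(3) = -4
t_q=7/2 is in segment 2 (τ=3/2); S_2(τ)=37/124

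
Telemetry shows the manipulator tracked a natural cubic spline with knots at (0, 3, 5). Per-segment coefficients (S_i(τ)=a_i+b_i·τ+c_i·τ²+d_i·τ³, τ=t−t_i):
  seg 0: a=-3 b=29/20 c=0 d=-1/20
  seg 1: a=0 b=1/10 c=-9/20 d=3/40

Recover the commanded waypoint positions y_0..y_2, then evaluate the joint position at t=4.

y_0=-3 y_1=0 y_2=-1
S(4) = -11/40

y_0 = S_0(0) = a_0 = -3
y_1 = S_1(0) = a_1 = 0
y_2 = S_1(2) = -1
t_q=4 is in segment 1 (τ=1); S_1(τ)=-11/40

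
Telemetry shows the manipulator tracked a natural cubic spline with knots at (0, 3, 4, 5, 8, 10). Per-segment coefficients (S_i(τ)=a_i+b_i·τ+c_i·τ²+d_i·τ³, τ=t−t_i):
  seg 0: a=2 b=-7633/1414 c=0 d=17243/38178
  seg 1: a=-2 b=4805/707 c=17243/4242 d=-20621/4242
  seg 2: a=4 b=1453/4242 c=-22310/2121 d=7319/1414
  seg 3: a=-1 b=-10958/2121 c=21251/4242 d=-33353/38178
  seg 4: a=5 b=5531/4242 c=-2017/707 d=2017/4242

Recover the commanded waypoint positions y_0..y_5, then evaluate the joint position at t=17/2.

y_0 = S_0(0) = a_0 = 2
y_1 = S_1(0) = a_1 = -2
y_2 = S_2(0) = a_2 = 4
y_3 = S_3(0) = a_3 = -1
y_4 = S_4(0) = a_4 = 5
y_5 = S_4(2) = 0
t_q=17/2 is in segment 4 (τ=1/2); S_4(τ)=8077/1616

y_0=2 y_1=-2 y_2=4 y_3=-1 y_4=5 y_5=0
S(17/2) = 8077/1616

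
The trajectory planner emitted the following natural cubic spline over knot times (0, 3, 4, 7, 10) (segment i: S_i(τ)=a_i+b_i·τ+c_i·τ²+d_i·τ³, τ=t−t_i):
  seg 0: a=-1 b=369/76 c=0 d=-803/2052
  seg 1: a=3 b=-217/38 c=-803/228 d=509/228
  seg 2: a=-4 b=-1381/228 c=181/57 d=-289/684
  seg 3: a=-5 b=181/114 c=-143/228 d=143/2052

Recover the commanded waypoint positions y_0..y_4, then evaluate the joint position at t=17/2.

y_0=-1 y_1=3 y_2=-4 y_3=-5 y_4=-4
S(17/2) = -2307/608

y_0 = S_0(0) = a_0 = -1
y_1 = S_1(0) = a_1 = 3
y_2 = S_2(0) = a_2 = -4
y_3 = S_3(0) = a_3 = -5
y_4 = S_3(3) = -4
t_q=17/2 is in segment 3 (τ=3/2); S_3(τ)=-2307/608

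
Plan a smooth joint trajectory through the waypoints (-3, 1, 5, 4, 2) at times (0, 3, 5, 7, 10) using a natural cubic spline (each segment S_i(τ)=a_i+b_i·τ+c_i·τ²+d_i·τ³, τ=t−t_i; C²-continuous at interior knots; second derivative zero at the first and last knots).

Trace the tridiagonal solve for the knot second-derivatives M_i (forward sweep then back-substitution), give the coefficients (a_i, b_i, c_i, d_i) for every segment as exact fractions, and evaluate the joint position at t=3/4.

  seg 0: a=-3 b=11/12 c=0 d=5/108
  seg 1: a=1 b=13/6 c=5/12 d=-1/4
  seg 2: a=5 b=5/6 c=-13/12 d=5/24
  seg 3: a=4 b=-1 c=1/6 d=-1/54
S(3/4) = -587/256

Δ: Δ0=4/3, Δ1=2, Δ2=-1/2, Δ3=-2/3
row 1: diag=10, rhs=4; c'=1/5, d'=2/5
row 2: denom=8−2·1/5=38/5; d'=(-15−2·2/5)/(38/5)=-79/38
row 3: denom=10−2·5/19=180/19; d'=(-1−2·-79/38)/(180/19)=1/3
back: M3=1/3
back: M2=-79/38−5/19·1/3=-13/6
back: M1=2/5−1/5·-13/6=5/6
M: M0=0, M1=5/6, M2=-13/6, M3=1/3, M4=0
seg 0: a=-3, c=M0/2=0, d=(M1−M0)/(6·3)=5/108, b=Δ0−h0·(2M0+M1)/6=11/12
seg 1: a=1, c=M1/2=5/12, d=(M2−M1)/(6·2)=-1/4, b=Δ1−h1·(2M1+M2)/6=13/6
seg 2: a=5, c=M2/2=-13/12, d=(M3−M2)/(6·2)=5/24, b=Δ2−h2·(2M2+M3)/6=5/6
seg 3: a=4, c=M3/2=1/6, d=(M4−M3)/(6·3)=-1/54, b=Δ3−h3·(2M3+M4)/6=-1
t_q=3/4 → seg 0, τ=3/4; S=-3+11/12·τ+0·τ²+5/108·τ³=-587/256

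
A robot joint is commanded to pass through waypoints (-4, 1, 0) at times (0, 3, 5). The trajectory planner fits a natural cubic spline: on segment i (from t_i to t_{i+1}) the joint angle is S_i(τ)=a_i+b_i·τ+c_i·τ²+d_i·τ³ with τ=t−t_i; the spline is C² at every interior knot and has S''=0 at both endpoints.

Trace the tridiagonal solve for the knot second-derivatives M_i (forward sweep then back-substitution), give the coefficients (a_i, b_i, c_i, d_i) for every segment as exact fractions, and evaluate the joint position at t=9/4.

Δ: Δ0=5/3, Δ1=-1/2
row 1: diag=10, rhs=-13; c'=1/5, d'=-13/10
back: M1=-13/10
M: M0=0, M1=-13/10, M2=0
seg 0: a=-4, c=M0/2=0, d=(M1−M0)/(6·3)=-13/180, b=Δ0−h0·(2M0+M1)/6=139/60
seg 1: a=1, c=M1/2=-13/20, d=(M2−M1)/(6·2)=13/120, b=Δ1−h1·(2M1+M2)/6=11/30
t_q=9/4 → seg 0, τ=9/4; S=-4+139/60·τ+0·τ²+-13/180·τ³=499/1280

  seg 0: a=-4 b=139/60 c=0 d=-13/180
  seg 1: a=1 b=11/30 c=-13/20 d=13/120
S(9/4) = 499/1280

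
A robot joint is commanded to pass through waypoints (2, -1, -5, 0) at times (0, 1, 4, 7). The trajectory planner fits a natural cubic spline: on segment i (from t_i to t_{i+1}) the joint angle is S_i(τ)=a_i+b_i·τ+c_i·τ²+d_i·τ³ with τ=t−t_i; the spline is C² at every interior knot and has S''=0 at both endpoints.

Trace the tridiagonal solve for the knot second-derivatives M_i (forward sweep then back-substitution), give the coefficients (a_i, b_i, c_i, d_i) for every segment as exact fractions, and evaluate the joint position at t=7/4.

Δ: Δ0=-3, Δ1=-4/3, Δ2=5/3
row 1: diag=8, rhs=10; c'=3/8, d'=5/4
row 2: denom=12−3·3/8=87/8; d'=(18−3·5/4)/(87/8)=38/29
back: M2=38/29
back: M1=5/4−3/8·38/29=22/29
M: M0=0, M1=22/29, M2=38/29, M3=0
seg 0: a=2, c=M0/2=0, d=(M1−M0)/(6·1)=11/87, b=Δ0−h0·(2M0+M1)/6=-272/87
seg 1: a=-1, c=M1/2=11/29, d=(M2−M1)/(6·3)=8/261, b=Δ1−h1·(2M1+M2)/6=-239/87
seg 2: a=-5, c=M2/2=19/29, d=(M3−M2)/(6·3)=-19/261, b=Δ2−h2·(2M2+M3)/6=31/87
t_q=7/4 → seg 1, τ=3/4; S=-1+-239/87·τ+11/29·τ²+8/261·τ³=-1315/464

  seg 0: a=2 b=-272/87 c=0 d=11/87
  seg 1: a=-1 b=-239/87 c=11/29 d=8/261
  seg 2: a=-5 b=31/87 c=19/29 d=-19/261
S(7/4) = -1315/464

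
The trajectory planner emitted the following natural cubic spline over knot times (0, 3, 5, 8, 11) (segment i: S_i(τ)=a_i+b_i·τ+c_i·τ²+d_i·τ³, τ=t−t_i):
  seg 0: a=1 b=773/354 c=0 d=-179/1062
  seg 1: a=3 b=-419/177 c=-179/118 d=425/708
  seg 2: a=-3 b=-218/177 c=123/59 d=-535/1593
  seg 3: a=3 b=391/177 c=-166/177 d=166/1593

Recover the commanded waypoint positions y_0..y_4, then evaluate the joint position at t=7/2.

y_0 = S_0(0) = a_0 = 1
y_1 = S_1(0) = a_1 = 3
y_2 = S_2(0) = a_2 = -3
y_3 = S_3(0) = a_3 = 3
y_4 = S_3(3) = 4
t_q=7/2 is in segment 1 (τ=1/2); S_1(τ)=2855/1888

y_0=1 y_1=3 y_2=-3 y_3=3 y_4=4
S(7/2) = 2855/1888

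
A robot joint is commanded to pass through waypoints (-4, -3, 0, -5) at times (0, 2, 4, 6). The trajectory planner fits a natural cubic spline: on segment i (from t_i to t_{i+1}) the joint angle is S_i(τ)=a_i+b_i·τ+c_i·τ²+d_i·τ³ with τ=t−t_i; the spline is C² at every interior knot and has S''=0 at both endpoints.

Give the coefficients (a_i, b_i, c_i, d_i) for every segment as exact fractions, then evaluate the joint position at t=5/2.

Δ: Δ0=1/2, Δ1=3/2, Δ2=-5/2
row 1: diag=8, rhs=6; c'=1/4, d'=3/4
row 2: denom=8−2·1/4=15/2; d'=(-24−2·3/4)/(15/2)=-17/5
back: M2=-17/5
back: M1=3/4−1/4·-17/5=8/5
M: M0=0, M1=8/5, M2=-17/5, M3=0
seg 0: a=-4, c=M0/2=0, d=(M1−M0)/(6·2)=2/15, b=Δ0−h0·(2M0+M1)/6=-1/30
seg 1: a=-3, c=M1/2=4/5, d=(M2−M1)/(6·2)=-5/12, b=Δ1−h1·(2M1+M2)/6=47/30
seg 2: a=0, c=M2/2=-17/10, d=(M3−M2)/(6·2)=17/60, b=Δ2−h2·(2M2+M3)/6=-7/30
t_q=5/2 → seg 1, τ=1/2; S=-3+47/30·τ+4/5·τ²+-5/12·τ³=-331/160

  seg 0: a=-4 b=-1/30 c=0 d=2/15
  seg 1: a=-3 b=47/30 c=4/5 d=-5/12
  seg 2: a=0 b=-7/30 c=-17/10 d=17/60
S(5/2) = -331/160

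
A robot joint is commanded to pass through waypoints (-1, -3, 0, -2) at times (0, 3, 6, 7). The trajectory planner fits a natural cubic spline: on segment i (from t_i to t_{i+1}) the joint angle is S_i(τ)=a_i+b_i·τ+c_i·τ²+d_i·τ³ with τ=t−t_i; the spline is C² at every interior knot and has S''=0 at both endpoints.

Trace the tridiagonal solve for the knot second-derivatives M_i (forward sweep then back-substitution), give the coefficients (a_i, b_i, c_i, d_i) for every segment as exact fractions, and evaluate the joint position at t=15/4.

  seg 0: a=-1 b=-125/87 c=0 d=67/783
  seg 1: a=-3 b=76/87 c=67/87 d=-190/783
  seg 2: a=0 b=-92/87 c=-41/29 d=41/87
S(15/4) = -1869/928

Δ: Δ0=-2/3, Δ1=1, Δ2=-2
row 1: diag=12, rhs=10; c'=1/4, d'=5/6
row 2: denom=8−3·1/4=29/4; d'=(-18−3·5/6)/(29/4)=-82/29
back: M2=-82/29
back: M1=5/6−1/4·-82/29=134/87
M: M0=0, M1=134/87, M2=-82/29, M3=0
seg 0: a=-1, c=M0/2=0, d=(M1−M0)/(6·3)=67/783, b=Δ0−h0·(2M0+M1)/6=-125/87
seg 1: a=-3, c=M1/2=67/87, d=(M2−M1)/(6·3)=-190/783, b=Δ1−h1·(2M1+M2)/6=76/87
seg 2: a=0, c=M2/2=-41/29, d=(M3−M2)/(6·1)=41/87, b=Δ2−h2·(2M2+M3)/6=-92/87
t_q=15/4 → seg 1, τ=3/4; S=-3+76/87·τ+67/87·τ²+-190/783·τ³=-1869/928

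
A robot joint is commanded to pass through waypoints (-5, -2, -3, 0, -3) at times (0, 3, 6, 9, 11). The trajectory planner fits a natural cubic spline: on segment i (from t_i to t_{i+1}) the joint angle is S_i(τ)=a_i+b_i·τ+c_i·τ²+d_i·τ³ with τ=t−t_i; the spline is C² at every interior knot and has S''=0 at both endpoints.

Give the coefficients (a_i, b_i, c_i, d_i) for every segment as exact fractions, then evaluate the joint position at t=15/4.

  seg 0: a=-5 b=1249/828 c=0 d=-421/7452
  seg 1: a=-2 b=-7/414 c=-421/828 d=1001/7452
  seg 2: a=-3 b=463/828 c=145/207 d=-1375/7452
  seg 3: a=0 b=-91/414 c=-265/276 d=265/1656
S(15/4) = -13201/5888

Δ: Δ0=1, Δ1=-1/3, Δ2=1, Δ3=-3/2
row 1: diag=12, rhs=-8; c'=1/4, d'=-2/3
row 2: denom=12−3·1/4=45/4; d'=(8−3·-2/3)/(45/4)=8/9
row 3: denom=10−3·4/15=46/5; d'=(-15−3·8/9)/(46/5)=-265/138
back: M3=-265/138
back: M2=8/9−4/15·-265/138=290/207
back: M1=-2/3−1/4·290/207=-421/414
M: M0=0, M1=-421/414, M2=290/207, M3=-265/138, M4=0
seg 0: a=-5, c=M0/2=0, d=(M1−M0)/(6·3)=-421/7452, b=Δ0−h0·(2M0+M1)/6=1249/828
seg 1: a=-2, c=M1/2=-421/828, d=(M2−M1)/(6·3)=1001/7452, b=Δ1−h1·(2M1+M2)/6=-7/414
seg 2: a=-3, c=M2/2=145/207, d=(M3−M2)/(6·3)=-1375/7452, b=Δ2−h2·(2M2+M3)/6=463/828
seg 3: a=0, c=M3/2=-265/276, d=(M4−M3)/(6·2)=265/1656, b=Δ3−h3·(2M3+M4)/6=-91/414
t_q=15/4 → seg 1, τ=3/4; S=-2+-7/414·τ+-421/828·τ²+1001/7452·τ³=-13201/5888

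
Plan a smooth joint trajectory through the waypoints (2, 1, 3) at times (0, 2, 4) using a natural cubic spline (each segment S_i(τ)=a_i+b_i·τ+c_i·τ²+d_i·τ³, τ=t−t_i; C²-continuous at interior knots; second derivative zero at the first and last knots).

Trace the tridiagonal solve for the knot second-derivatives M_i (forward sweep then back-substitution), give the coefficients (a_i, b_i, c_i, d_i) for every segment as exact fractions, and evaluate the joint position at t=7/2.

Δ: Δ0=-1/2, Δ1=1
row 1: diag=8, rhs=9; c'=1/4, d'=9/8
back: M1=9/8
M: M0=0, M1=9/8, M2=0
seg 0: a=2, c=M0/2=0, d=(M1−M0)/(6·2)=3/32, b=Δ0−h0·(2M0+M1)/6=-7/8
seg 1: a=1, c=M1/2=9/16, d=(M2−M1)/(6·2)=-3/32, b=Δ1−h1·(2M1+M2)/6=1/4
t_q=7/2 → seg 1, τ=3/2; S=1+1/4·τ+9/16·τ²+-3/32·τ³=595/256

  seg 0: a=2 b=-7/8 c=0 d=3/32
  seg 1: a=1 b=1/4 c=9/16 d=-3/32
S(7/2) = 595/256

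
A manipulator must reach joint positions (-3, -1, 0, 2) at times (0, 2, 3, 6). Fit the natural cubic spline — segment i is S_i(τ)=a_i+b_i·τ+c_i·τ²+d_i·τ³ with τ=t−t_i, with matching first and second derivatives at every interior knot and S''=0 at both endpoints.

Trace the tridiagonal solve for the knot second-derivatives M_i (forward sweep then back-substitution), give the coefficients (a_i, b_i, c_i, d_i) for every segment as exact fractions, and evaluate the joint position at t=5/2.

  seg 0: a=-3 b=139/141 c=0 d=1/282
  seg 1: a=-1 b=145/141 c=1/47 d=-7/141
  seg 2: a=0 b=130/141 c=-6/47 d=2/141
S(5/2) = -183/376

Δ: Δ0=1, Δ1=1, Δ2=2/3
row 1: diag=6, rhs=0; c'=1/6, d'=0
row 2: denom=8−1·1/6=47/6; d'=(-2−1·0)/(47/6)=-12/47
back: M2=-12/47
back: M1=0−1/6·-12/47=2/47
M: M0=0, M1=2/47, M2=-12/47, M3=0
seg 0: a=-3, c=M0/2=0, d=(M1−M0)/(6·2)=1/282, b=Δ0−h0·(2M0+M1)/6=139/141
seg 1: a=-1, c=M1/2=1/47, d=(M2−M1)/(6·1)=-7/141, b=Δ1−h1·(2M1+M2)/6=145/141
seg 2: a=0, c=M2/2=-6/47, d=(M3−M2)/(6·3)=2/141, b=Δ2−h2·(2M2+M3)/6=130/141
t_q=5/2 → seg 1, τ=1/2; S=-1+145/141·τ+1/47·τ²+-7/141·τ³=-183/376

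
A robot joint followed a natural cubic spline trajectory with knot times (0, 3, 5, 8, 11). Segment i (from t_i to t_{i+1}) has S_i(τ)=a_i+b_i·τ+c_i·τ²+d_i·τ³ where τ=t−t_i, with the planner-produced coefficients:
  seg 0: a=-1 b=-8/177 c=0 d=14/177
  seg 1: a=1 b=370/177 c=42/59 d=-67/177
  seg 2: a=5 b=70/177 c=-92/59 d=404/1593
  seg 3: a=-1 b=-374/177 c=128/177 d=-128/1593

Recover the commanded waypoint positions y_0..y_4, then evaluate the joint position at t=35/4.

y_0 = S_0(0) = a_0 = -1
y_1 = S_1(0) = a_1 = 1
y_2 = S_2(0) = a_2 = 5
y_3 = S_3(0) = a_3 = -1
y_4 = S_3(3) = -3
t_q=35/4 is in segment 3 (τ=3/4); S_3(τ)=-261/118

y_0=-1 y_1=1 y_2=5 y_3=-1 y_4=-3
S(35/4) = -261/118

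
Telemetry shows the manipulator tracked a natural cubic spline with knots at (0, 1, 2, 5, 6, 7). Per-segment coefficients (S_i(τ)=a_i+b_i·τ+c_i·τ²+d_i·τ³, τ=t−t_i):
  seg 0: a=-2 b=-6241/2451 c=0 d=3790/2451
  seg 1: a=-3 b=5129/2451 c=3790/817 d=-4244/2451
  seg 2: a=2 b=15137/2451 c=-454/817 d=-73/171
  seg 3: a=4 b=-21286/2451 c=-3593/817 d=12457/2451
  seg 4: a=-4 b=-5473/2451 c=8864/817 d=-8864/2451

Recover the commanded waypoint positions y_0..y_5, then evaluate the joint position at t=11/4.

y_0=-2 y_1=-3 y_2=2 y_3=4 y_4=-4 y_5=1
S(11/4) = 321007/52288

y_0 = S_0(0) = a_0 = -2
y_1 = S_1(0) = a_1 = -3
y_2 = S_2(0) = a_2 = 2
y_3 = S_3(0) = a_3 = 4
y_4 = S_4(0) = a_4 = -4
y_5 = S_4(1) = 1
t_q=11/4 is in segment 2 (τ=3/4); S_2(τ)=321007/52288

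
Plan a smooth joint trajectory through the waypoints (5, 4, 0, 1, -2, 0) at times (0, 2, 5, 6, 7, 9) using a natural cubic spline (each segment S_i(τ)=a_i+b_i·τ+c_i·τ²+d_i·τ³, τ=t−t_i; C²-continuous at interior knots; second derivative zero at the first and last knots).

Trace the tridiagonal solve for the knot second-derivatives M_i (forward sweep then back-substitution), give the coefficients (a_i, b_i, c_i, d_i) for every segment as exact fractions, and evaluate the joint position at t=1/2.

  seg 0: a=5 b=1/9438 c=0 d=-590/4719
  seg 1: a=4 b=-14159/9438 c=-1180/1573 d=65/242
  seg 2: a=0 b=5903/4719 c=5245/3146 d=-18103/9438
  seg 3: a=1 b=-1003/858 c=-6429/1573 d=21293/9438
  seg 4: a=-2 b=-12151/4719 c=8435/3146 d=-8435/18876
S(1/2) = 15681/3146

Δ: Δ0=-1/2, Δ1=-4/3, Δ2=1, Δ3=-3, Δ4=1
row 1: diag=10, rhs=-5; c'=3/10, d'=-1/2
row 2: denom=8−3·3/10=71/10; d'=(14−3·-1/2)/(71/10)=155/71
row 3: denom=4−1·10/71=274/71; d'=(-24−1·155/71)/(274/71)=-1859/274
row 4: denom=6−1·71/274=1573/274; d'=(24−1·-1859/274)/(1573/274)=8435/1573
back: M4=8435/1573
back: M3=-1859/274−71/274·8435/1573=-12858/1573
back: M2=155/71−10/71·-12858/1573=5245/1573
back: M1=-1/2−3/10·5245/1573=-2360/1573
M: M0=0, M1=-2360/1573, M2=5245/1573, M3=-12858/1573, M4=8435/1573, M5=0
seg 0: a=5, c=M0/2=0, d=(M1−M0)/(6·2)=-590/4719, b=Δ0−h0·(2M0+M1)/6=1/9438
seg 1: a=4, c=M1/2=-1180/1573, d=(M2−M1)/(6·3)=65/242, b=Δ1−h1·(2M1+M2)/6=-14159/9438
seg 2: a=0, c=M2/2=5245/3146, d=(M3−M2)/(6·1)=-18103/9438, b=Δ2−h2·(2M2+M3)/6=5903/4719
seg 3: a=1, c=M3/2=-6429/1573, d=(M4−M3)/(6·1)=21293/9438, b=Δ3−h3·(2M3+M4)/6=-1003/858
seg 4: a=-2, c=M4/2=8435/3146, d=(M5−M4)/(6·2)=-8435/18876, b=Δ4−h4·(2M4+M5)/6=-12151/4719
t_q=1/2 → seg 0, τ=1/2; S=5+1/9438·τ+0·τ²+-590/4719·τ³=15681/3146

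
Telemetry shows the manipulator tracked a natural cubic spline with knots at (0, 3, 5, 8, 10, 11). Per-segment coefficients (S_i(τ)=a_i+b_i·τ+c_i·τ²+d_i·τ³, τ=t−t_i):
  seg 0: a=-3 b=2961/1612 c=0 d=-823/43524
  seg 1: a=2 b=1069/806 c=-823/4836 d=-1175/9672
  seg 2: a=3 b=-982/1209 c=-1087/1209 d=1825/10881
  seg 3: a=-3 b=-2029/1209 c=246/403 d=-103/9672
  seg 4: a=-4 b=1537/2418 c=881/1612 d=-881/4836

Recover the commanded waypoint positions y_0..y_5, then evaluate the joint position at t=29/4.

y_0 = S_0(0) = a_0 = -3
y_1 = S_1(0) = a_1 = 2
y_2 = S_2(0) = a_2 = 3
y_3 = S_3(0) = a_3 = -3
y_4 = S_4(0) = a_4 = -4
y_5 = S_4(1) = -3
t_q=29/4 is in segment 2 (τ=9/4); S_2(τ)=-37881/25792

y_0=-3 y_1=2 y_2=3 y_3=-3 y_4=-4 y_5=-3
S(29/4) = -37881/25792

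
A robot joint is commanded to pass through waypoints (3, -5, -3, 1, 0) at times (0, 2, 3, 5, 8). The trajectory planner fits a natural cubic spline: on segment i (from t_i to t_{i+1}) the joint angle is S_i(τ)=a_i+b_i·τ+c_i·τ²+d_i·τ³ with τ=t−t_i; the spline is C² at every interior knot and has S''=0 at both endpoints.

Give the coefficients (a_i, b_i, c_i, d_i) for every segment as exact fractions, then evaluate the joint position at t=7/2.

Δ: Δ0=-4, Δ1=2, Δ2=2, Δ3=-1/3
row 1: diag=6, rhs=36; c'=1/6, d'=6
row 2: denom=6−1·1/6=35/6; d'=(0−1·6)/(35/6)=-36/35
row 3: denom=10−2·12/35=326/35; d'=(-14−2·-36/35)/(326/35)=-209/163
back: M3=-209/163
back: M2=-36/35−12/35·-209/163=-96/163
back: M1=6−1/6·-96/163=994/163
M: M0=0, M1=994/163, M2=-96/163, M3=-209/163, M4=0
seg 0: a=3, c=M0/2=0, d=(M1−M0)/(6·2)=497/978, b=Δ0−h0·(2M0+M1)/6=-2950/489
seg 1: a=-5, c=M1/2=497/163, d=(M2−M1)/(6·1)=-545/489, b=Δ1−h1·(2M1+M2)/6=32/489
seg 2: a=-3, c=M2/2=-48/163, d=(M3−M2)/(6·2)=-113/1956, b=Δ2−h2·(2M2+M3)/6=1379/489
seg 3: a=1, c=M3/2=-209/326, d=(M4−M3)/(6·3)=209/2934, b=Δ3−h3·(2M3+M4)/6=464/489
t_q=7/2 → seg 2, τ=1/2; S=-3+1379/489·τ+-48/163·τ²+-113/1956·τ³=-8715/5216

  seg 0: a=3 b=-2950/489 c=0 d=497/978
  seg 1: a=-5 b=32/489 c=497/163 d=-545/489
  seg 2: a=-3 b=1379/489 c=-48/163 d=-113/1956
  seg 3: a=1 b=464/489 c=-209/326 d=209/2934
S(7/2) = -8715/5216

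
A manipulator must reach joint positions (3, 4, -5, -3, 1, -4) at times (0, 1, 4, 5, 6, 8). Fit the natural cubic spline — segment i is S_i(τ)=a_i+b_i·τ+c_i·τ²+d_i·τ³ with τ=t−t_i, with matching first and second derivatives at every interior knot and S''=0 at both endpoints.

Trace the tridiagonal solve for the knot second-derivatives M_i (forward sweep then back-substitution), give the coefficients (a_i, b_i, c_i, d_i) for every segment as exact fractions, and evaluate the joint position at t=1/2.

  seg 0: a=3 b=4437/2434 c=0 d=-2003/2434
  seg 1: a=4 b=-786/1217 c=-6009/2434 d=4099/7302
  seg 2: a=-5 b=-735/2434 c=3144/1217 d=-685/2434
  seg 3: a=-3 b=4893/1217 c=4233/2434 d=-4283/2434
  seg 4: a=1 b=5403/2434 c=-4308/1217 d=718/1217
S(1/2) = 74161/19472

Δ: Δ0=1, Δ1=-3, Δ2=2, Δ3=4, Δ4=-5/2
row 1: diag=8, rhs=-24; c'=3/8, d'=-3
row 2: denom=8−3·3/8=55/8; d'=(30−3·-3)/(55/8)=312/55
row 3: denom=4−1·8/55=212/55; d'=(12−1·312/55)/(212/55)=87/53
row 4: denom=6−1·55/212=1217/212; d'=(-39−1·87/53)/(1217/212)=-8616/1217
back: M4=-8616/1217
back: M3=87/53−55/212·-8616/1217=4233/1217
back: M2=312/55−8/55·4233/1217=6288/1217
back: M1=-3−3/8·6288/1217=-6009/1217
M: M0=0, M1=-6009/1217, M2=6288/1217, M3=4233/1217, M4=-8616/1217, M5=0
seg 0: a=3, c=M0/2=0, d=(M1−M0)/(6·1)=-2003/2434, b=Δ0−h0·(2M0+M1)/6=4437/2434
seg 1: a=4, c=M1/2=-6009/2434, d=(M2−M1)/(6·3)=4099/7302, b=Δ1−h1·(2M1+M2)/6=-786/1217
seg 2: a=-5, c=M2/2=3144/1217, d=(M3−M2)/(6·1)=-685/2434, b=Δ2−h2·(2M2+M3)/6=-735/2434
seg 3: a=-3, c=M3/2=4233/2434, d=(M4−M3)/(6·1)=-4283/2434, b=Δ3−h3·(2M3+M4)/6=4893/1217
seg 4: a=1, c=M4/2=-4308/1217, d=(M5−M4)/(6·2)=718/1217, b=Δ4−h4·(2M4+M5)/6=5403/2434
t_q=1/2 → seg 0, τ=1/2; S=3+4437/2434·τ+0·τ²+-2003/2434·τ³=74161/19472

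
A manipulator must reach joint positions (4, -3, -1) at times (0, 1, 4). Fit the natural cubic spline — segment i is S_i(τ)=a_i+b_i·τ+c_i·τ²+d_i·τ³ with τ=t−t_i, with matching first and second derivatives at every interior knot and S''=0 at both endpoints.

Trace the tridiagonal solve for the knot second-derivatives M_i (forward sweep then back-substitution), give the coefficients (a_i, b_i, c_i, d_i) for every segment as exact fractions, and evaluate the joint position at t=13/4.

Δ: Δ0=-7, Δ1=2/3
row 1: diag=8, rhs=46; c'=3/8, d'=23/4
back: M1=23/4
M: M0=0, M1=23/4, M2=0
seg 0: a=4, c=M0/2=0, d=(M1−M0)/(6·1)=23/24, b=Δ0−h0·(2M0+M1)/6=-191/24
seg 1: a=-3, c=M1/2=23/8, d=(M2−M1)/(6·3)=-23/72, b=Δ1−h1·(2M1+M2)/6=-61/12
t_q=13/4 → seg 1, τ=9/4; S=-3+-61/12·τ+23/8·τ²+-23/72·τ³=-1803/512

  seg 0: a=4 b=-191/24 c=0 d=23/24
  seg 1: a=-3 b=-61/12 c=23/8 d=-23/72
S(13/4) = -1803/512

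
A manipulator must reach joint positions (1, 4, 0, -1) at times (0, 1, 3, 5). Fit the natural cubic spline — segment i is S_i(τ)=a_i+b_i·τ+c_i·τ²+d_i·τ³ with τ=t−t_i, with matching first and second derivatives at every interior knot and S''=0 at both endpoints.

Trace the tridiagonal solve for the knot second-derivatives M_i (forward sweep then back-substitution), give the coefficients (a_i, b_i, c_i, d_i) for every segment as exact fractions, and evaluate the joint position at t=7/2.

  seg 0: a=1 b=175/44 c=0 d=-43/44
  seg 1: a=4 b=23/22 c=-129/44 d=31/44
  seg 2: a=0 b=-49/22 c=57/44 d=-19/88
S(7/2) = -575/704

Δ: Δ0=3, Δ1=-2, Δ2=-1/2
row 1: diag=6, rhs=-30; c'=1/3, d'=-5
row 2: denom=8−2·1/3=22/3; d'=(9−2·-5)/(22/3)=57/22
back: M2=57/22
back: M1=-5−1/3·57/22=-129/22
M: M0=0, M1=-129/22, M2=57/22, M3=0
seg 0: a=1, c=M0/2=0, d=(M1−M0)/(6·1)=-43/44, b=Δ0−h0·(2M0+M1)/6=175/44
seg 1: a=4, c=M1/2=-129/44, d=(M2−M1)/(6·2)=31/44, b=Δ1−h1·(2M1+M2)/6=23/22
seg 2: a=0, c=M2/2=57/44, d=(M3−M2)/(6·2)=-19/88, b=Δ2−h2·(2M2+M3)/6=-49/22
t_q=7/2 → seg 2, τ=1/2; S=0+-49/22·τ+57/44·τ²+-19/88·τ³=-575/704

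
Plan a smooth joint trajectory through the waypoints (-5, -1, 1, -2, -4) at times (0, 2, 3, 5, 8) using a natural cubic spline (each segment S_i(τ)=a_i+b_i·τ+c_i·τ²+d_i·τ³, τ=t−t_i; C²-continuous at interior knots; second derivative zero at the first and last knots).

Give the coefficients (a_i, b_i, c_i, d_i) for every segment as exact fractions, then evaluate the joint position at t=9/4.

Δ: Δ0=2, Δ1=2, Δ2=-3/2, Δ3=-2/3
row 1: diag=6, rhs=0; c'=1/6, d'=0
row 2: denom=6−1·1/6=35/6; d'=(-21−1·0)/(35/6)=-18/5
row 3: denom=10−2·12/35=326/35; d'=(5−2·-18/5)/(326/35)=427/326
back: M3=427/326
back: M2=-18/5−12/35·427/326=-660/163
back: M1=0−1/6·-660/163=110/163
M: M0=0, M1=110/163, M2=-660/163, M3=427/326, M4=0
seg 0: a=-5, c=M0/2=0, d=(M1−M0)/(6·2)=55/978, b=Δ0−h0·(2M0+M1)/6=868/489
seg 1: a=-1, c=M1/2=55/163, d=(M2−M1)/(6·1)=-385/489, b=Δ1−h1·(2M1+M2)/6=1198/489
seg 2: a=1, c=M2/2=-330/163, d=(M3−M2)/(6·2)=1747/3912, b=Δ2−h2·(2M2+M3)/6=373/489
seg 3: a=-2, c=M3/2=427/652, d=(M4−M3)/(6·3)=-427/5868, b=Δ3−h3·(2M3+M4)/6=-1933/978
t_q=9/4 → seg 1, τ=1/4; S=-1+1198/489·τ+55/163·τ²+-385/489·τ³=-3951/10432

  seg 0: a=-5 b=868/489 c=0 d=55/978
  seg 1: a=-1 b=1198/489 c=55/163 d=-385/489
  seg 2: a=1 b=373/489 c=-330/163 d=1747/3912
  seg 3: a=-2 b=-1933/978 c=427/652 d=-427/5868
S(9/4) = -3951/10432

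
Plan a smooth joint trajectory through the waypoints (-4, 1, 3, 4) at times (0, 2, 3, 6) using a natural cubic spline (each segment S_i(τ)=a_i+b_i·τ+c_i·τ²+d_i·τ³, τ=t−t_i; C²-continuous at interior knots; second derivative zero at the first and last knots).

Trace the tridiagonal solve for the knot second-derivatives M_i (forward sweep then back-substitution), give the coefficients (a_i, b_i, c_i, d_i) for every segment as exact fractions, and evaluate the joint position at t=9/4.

  seg 0: a=-4 b=733/282 c=0 d=-7/282
  seg 1: a=1 b=649/282 c=-7/47 d=-43/282
  seg 2: a=3 b=218/141 c=-57/94 d=19/282
S(9/4) = 9407/6016

Δ: Δ0=5/2, Δ1=2, Δ2=1/3
row 1: diag=6, rhs=-3; c'=1/6, d'=-1/2
row 2: denom=8−1·1/6=47/6; d'=(-10−1·-1/2)/(47/6)=-57/47
back: M2=-57/47
back: M1=-1/2−1/6·-57/47=-14/47
M: M0=0, M1=-14/47, M2=-57/47, M3=0
seg 0: a=-4, c=M0/2=0, d=(M1−M0)/(6·2)=-7/282, b=Δ0−h0·(2M0+M1)/6=733/282
seg 1: a=1, c=M1/2=-7/47, d=(M2−M1)/(6·1)=-43/282, b=Δ1−h1·(2M1+M2)/6=649/282
seg 2: a=3, c=M2/2=-57/94, d=(M3−M2)/(6·3)=19/282, b=Δ2−h2·(2M2+M3)/6=218/141
t_q=9/4 → seg 1, τ=1/4; S=1+649/282·τ+-7/47·τ²+-43/282·τ³=9407/6016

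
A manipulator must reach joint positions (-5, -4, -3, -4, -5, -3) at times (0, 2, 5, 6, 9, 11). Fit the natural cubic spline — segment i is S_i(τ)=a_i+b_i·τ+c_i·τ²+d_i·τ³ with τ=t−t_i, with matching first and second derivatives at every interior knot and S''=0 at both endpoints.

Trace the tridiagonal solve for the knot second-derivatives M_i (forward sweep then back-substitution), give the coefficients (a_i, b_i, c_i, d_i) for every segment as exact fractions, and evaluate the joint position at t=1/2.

Δ: Δ0=1/2, Δ1=1/3, Δ2=-1, Δ3=-1/3, Δ4=1
row 1: diag=10, rhs=-1; c'=3/10, d'=-1/10
row 2: denom=8−3·3/10=71/10; d'=(-8−3·-1/10)/(71/10)=-77/71
row 3: denom=8−1·10/71=558/71; d'=(4−1·-77/71)/(558/71)=361/558
row 4: denom=10−3·71/186=549/62; d'=(8−3·361/558)/(549/62)=1127/1647
back: M4=1127/1647
back: M3=361/558−71/186·1127/1647=1906/4941
back: M2=-77/71−10/71·1906/4941=-5627/4941
back: M1=-1/10−3/10·-5627/4941=398/1647
M: M0=0, M1=398/1647, M2=-5627/4941, M3=1906/4941, M4=1127/1647, M5=0
seg 0: a=-5, c=M0/2=0, d=(M1−M0)/(6·2)=199/9882, b=Δ0−h0·(2M0+M1)/6=4145/9882
seg 1: a=-4, c=M1/2=199/1647, d=(M2−M1)/(6·3)=-6821/88938, b=Δ1−h1·(2M1+M2)/6=6533/9882
seg 2: a=-3, c=M2/2=-5627/9882, d=(M3−M2)/(6·1)=31/122, b=Δ2−h2·(2M2+M3)/6=-3383/4941
seg 3: a=-4, c=M3/2=953/4941, d=(M4−M3)/(6·3)=1475/88938, b=Δ3−h3·(2M3+M4)/6=-10487/9882
seg 4: a=-5, c=M4/2=1127/3294, d=(M5−M4)/(6·2)=-1127/19764, b=Δ4−h4·(2M4+M5)/6=2687/4941
t_q=1/2 → seg 0, τ=1/2; S=-5+4145/9882·τ+0·τ²+199/9882·τ³=-126167/26352

  seg 0: a=-5 b=4145/9882 c=0 d=199/9882
  seg 1: a=-4 b=6533/9882 c=199/1647 d=-6821/88938
  seg 2: a=-3 b=-3383/4941 c=-5627/9882 d=31/122
  seg 3: a=-4 b=-10487/9882 c=953/4941 d=1475/88938
  seg 4: a=-5 b=2687/4941 c=1127/3294 d=-1127/19764
S(1/2) = -126167/26352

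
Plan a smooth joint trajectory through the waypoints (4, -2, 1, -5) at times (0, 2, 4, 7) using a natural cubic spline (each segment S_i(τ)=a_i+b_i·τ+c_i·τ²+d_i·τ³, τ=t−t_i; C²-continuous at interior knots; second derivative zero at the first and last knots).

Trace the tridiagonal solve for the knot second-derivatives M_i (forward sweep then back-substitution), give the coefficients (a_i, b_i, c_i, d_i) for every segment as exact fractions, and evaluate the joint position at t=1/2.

  seg 0: a=4 b=-83/19 c=0 d=13/38
  seg 1: a=-2 b=-5/19 c=39/19 d=-89/152
  seg 2: a=1 b=35/38 c=-111/76 d=37/228
S(1/2) = 565/304

Δ: Δ0=-3, Δ1=3/2, Δ2=-2
row 1: diag=8, rhs=27; c'=1/4, d'=27/8
row 2: denom=10−2·1/4=19/2; d'=(-21−2·27/8)/(19/2)=-111/38
back: M2=-111/38
back: M1=27/8−1/4·-111/38=78/19
M: M0=0, M1=78/19, M2=-111/38, M3=0
seg 0: a=4, c=M0/2=0, d=(M1−M0)/(6·2)=13/38, b=Δ0−h0·(2M0+M1)/6=-83/19
seg 1: a=-2, c=M1/2=39/19, d=(M2−M1)/(6·2)=-89/152, b=Δ1−h1·(2M1+M2)/6=-5/19
seg 2: a=1, c=M2/2=-111/76, d=(M3−M2)/(6·3)=37/228, b=Δ2−h2·(2M2+M3)/6=35/38
t_q=1/2 → seg 0, τ=1/2; S=4+-83/19·τ+0·τ²+13/38·τ³=565/304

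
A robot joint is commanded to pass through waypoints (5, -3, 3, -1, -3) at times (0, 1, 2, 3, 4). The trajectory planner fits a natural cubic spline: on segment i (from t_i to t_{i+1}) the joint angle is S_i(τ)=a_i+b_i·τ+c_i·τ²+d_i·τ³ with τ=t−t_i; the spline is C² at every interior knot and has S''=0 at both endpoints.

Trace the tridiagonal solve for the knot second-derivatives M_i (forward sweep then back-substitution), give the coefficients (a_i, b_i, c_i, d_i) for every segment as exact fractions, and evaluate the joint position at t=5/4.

Δ: Δ0=-8, Δ1=6, Δ2=-4, Δ3=-2
row 1: diag=4, rhs=84; c'=1/4, d'=21
row 2: denom=4−1·1/4=15/4; d'=(-60−1·21)/(15/4)=-108/5
row 3: denom=4−1·4/15=56/15; d'=(12−1·-108/5)/(56/15)=9
back: M3=9
back: M2=-108/5−4/15·9=-24
back: M1=21−1/4·-24=27
M: M0=0, M1=27, M2=-24, M3=9, M4=0
seg 0: a=5, c=M0/2=0, d=(M1−M0)/(6·1)=9/2, b=Δ0−h0·(2M0+M1)/6=-25/2
seg 1: a=-3, c=M1/2=27/2, d=(M2−M1)/(6·1)=-17/2, b=Δ1−h1·(2M1+M2)/6=1
seg 2: a=3, c=M2/2=-12, d=(M3−M2)/(6·1)=11/2, b=Δ2−h2·(2M2+M3)/6=5/2
seg 3: a=-1, c=M3/2=9/2, d=(M4−M3)/(6·1)=-3/2, b=Δ3−h3·(2M3+M4)/6=-5
t_q=5/4 → seg 1, τ=1/4; S=-3+1·τ+27/2·τ²+-17/2·τ³=-261/128

  seg 0: a=5 b=-25/2 c=0 d=9/2
  seg 1: a=-3 b=1 c=27/2 d=-17/2
  seg 2: a=3 b=5/2 c=-12 d=11/2
  seg 3: a=-1 b=-5 c=9/2 d=-3/2
S(5/4) = -261/128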